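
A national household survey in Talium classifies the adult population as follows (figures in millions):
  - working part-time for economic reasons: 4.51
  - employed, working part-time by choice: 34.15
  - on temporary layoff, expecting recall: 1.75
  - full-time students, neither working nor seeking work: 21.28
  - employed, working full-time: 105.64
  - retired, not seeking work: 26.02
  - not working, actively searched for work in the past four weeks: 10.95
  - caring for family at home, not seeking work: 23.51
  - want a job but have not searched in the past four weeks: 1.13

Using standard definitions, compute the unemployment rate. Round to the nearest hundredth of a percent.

Employed = 4.51 + 34.15 + 105.64 = 144.30 million (anyone who worked, including part-time for economic reasons, counts as employed).
Unemployed = 1.75 + 10.95 = 12.70 million (jobless and actively searching, or on temporary layoff).
Labor force = 144.30 + 12.70 = 157.00 million.
Unemployment rate = 12.70 / 157.00 = 8.09%.

Unemployment rate ≈ 8.09%.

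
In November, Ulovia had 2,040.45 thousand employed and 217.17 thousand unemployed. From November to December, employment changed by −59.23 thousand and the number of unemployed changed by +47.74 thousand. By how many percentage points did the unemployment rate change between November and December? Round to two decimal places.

November: labor force = 2,040.45 + 217.17 = 2,257.62; u = 217.17/2,257.62 = 9.62%.
December: labor force = 1,981.22 + 264.91 = 2,246.13; u = 264.91/2,246.13 = 11.79%.
Change = 11.79% − 9.62% = +2.17 pp.

The unemployment rate changed by +2.17 percentage points.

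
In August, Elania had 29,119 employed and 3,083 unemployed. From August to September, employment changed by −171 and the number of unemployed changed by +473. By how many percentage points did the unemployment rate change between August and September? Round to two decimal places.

August: labor force = 29,119 + 3,083 = 32,202; u = 3,083/32,202 = 9.57%.
September: labor force = 28,948 + 3,556 = 32,504; u = 3,556/32,504 = 10.94%.
Change = 10.94% − 9.57% = +1.37 pp.

The unemployment rate changed by +1.37 percentage points.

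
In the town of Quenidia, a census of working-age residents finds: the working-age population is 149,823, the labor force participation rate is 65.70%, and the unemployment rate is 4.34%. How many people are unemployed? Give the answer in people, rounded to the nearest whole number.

About 4,272 are unemployed.

Labor force = 0.6570 × 149,823 = 98,434.
Unemployed = 0.0434 × 98,434 ≈ 4,272.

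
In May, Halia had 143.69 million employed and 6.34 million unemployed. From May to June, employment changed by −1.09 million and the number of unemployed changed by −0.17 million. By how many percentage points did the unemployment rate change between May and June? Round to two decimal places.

May: labor force = 143.69 + 6.34 = 150.03; u = 6.34/150.03 = 4.23%.
June: labor force = 142.60 + 6.17 = 148.77; u = 6.17/148.77 = 4.15%.
Change = 4.15% − 4.23% = −0.08 pp.

The unemployment rate changed by −0.08 percentage points.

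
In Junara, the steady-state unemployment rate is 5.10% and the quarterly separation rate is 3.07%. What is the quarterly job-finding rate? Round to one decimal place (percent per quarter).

Job-finding rate ≈ 57.1% per quarter.

From u* = s/(s+f): f = s·(1−u)/u.
f = 3.07 × (1 − 0.0510) / 0.0510 = 2.9134 / 0.0510 ≈ 57.1% per quarter.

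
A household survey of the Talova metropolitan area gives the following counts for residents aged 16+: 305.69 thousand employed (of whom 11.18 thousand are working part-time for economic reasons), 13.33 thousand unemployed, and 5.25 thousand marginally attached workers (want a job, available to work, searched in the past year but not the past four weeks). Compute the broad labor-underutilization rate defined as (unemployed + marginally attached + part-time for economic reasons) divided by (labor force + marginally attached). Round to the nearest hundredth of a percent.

Labor force = 305.69 + 13.33 = 319.02 thousand.
Numerator = 13.33 + 5.25 + 11.18 = 29.76 thousand.
Denominator = 319.02 + 5.25 = 324.27 thousand.
Broad rate = 29.76 / 324.27 = 9.18%.

Broad underutilization rate ≈ 9.18%.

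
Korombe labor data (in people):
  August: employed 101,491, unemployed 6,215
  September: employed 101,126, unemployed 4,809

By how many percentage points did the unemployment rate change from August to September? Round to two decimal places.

The unemployment rate changed by −1.23 percentage points.

August: labor force = 101,491 + 6,215 = 107,706; u = 6,215/107,706 = 5.77%.
September: labor force = 101,126 + 4,809 = 105,935; u = 4,809/105,935 = 4.54%.
Change = 4.54% − 5.77% = −1.23 pp.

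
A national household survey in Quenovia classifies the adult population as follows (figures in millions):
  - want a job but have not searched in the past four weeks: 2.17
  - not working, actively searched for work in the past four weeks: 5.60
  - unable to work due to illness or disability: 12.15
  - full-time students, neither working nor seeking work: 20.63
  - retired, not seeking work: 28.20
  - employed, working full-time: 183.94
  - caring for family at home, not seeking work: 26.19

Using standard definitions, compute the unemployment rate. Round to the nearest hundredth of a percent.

Employed = 183.94 million.
Unemployed = 5.60 million.
Labor force = 183.94 + 5.60 = 189.54 million.
Unemployment rate = 5.60 / 189.54 = 2.95%.

Unemployment rate ≈ 2.95%.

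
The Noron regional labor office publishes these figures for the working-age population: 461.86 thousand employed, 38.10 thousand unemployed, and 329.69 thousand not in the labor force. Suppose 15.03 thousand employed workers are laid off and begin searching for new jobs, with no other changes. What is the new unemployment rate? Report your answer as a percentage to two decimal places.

Initially, labor force = 461.86 + 38.10 = 499.96 thousand, so u = 38.10/499.96 = 7.62%.
After the change, employed falls and unemployed rises by 15.03; labor force unchanged → E = 446.83, U = 53.13, labor force = 499.96 thousand.
New unemployment rate = 53.13 / 499.96 = 10.63%.

New unemployment rate ≈ 10.63%.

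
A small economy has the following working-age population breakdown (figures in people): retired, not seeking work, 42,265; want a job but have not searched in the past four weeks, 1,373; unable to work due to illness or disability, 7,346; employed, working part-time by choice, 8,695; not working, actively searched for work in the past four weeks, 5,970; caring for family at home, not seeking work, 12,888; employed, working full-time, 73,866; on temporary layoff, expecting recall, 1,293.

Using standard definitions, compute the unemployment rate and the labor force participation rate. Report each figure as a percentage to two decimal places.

Employed = 8,695 + 73,866 = 82,561.
Unemployed = 5,970 + 1,293 = 7,263 (jobless and actively searching, or on temporary layoff).
Labor force = 82,561 + 7,263 = 89,824.
Not in labor force = 42,265 + 1,373 + 7,346 + 12,888 = 63,872 (those not working and not actively searching are outside the labor force — including those who want a job but have given up searching).
Civilian working-age population = 89,824 + 63,872 = 153,696.
Unemployment rate = 7,263 / 89,824 = 8.09%.
Labor force participation rate = 89,824 / 153,696 = 58.44%.

Unemployment rate ≈ 8.09%; labor force participation rate ≈ 58.44%.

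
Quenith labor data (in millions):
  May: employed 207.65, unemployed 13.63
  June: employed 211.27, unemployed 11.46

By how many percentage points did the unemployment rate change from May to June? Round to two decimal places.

The unemployment rate changed by −1.01 percentage points.

May: labor force = 207.65 + 13.63 = 221.28; u = 13.63/221.28 = 6.16%.
June: labor force = 211.27 + 11.46 = 222.73; u = 11.46/222.73 = 5.15%.
Change = 5.15% − 6.16% = −1.01 pp.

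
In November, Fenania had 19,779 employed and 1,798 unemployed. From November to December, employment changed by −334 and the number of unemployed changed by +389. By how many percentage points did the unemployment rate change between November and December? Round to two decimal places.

The unemployment rate changed by +1.78 percentage points.

November: labor force = 19,779 + 1,798 = 21,577; u = 1,798/21,577 = 8.33%.
December: labor force = 19,445 + 2,187 = 21,632; u = 2,187/21,632 = 10.11%.
Change = 10.11% − 8.33% = +1.78 pp.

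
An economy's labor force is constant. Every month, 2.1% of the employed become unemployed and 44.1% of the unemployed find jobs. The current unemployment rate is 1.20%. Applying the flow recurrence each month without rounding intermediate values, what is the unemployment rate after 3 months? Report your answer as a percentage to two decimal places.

With a fixed labor force, u_{t+1} = u_t + s·(1−u_t) − f·u_t = u_t·(1−s−f) + s.
Here 1−s−f = 0.538 and s = 0.021.
u_1 = 0.012000 × 0.538 + 0.021 = 0.027456.
u_2 = 0.027456 × 0.538 + 0.021 = 0.035771.
u_3 = 0.035771 × 0.538 + 0.021 = 0.040245.

Unemployment rate after three months ≈ 4.02%.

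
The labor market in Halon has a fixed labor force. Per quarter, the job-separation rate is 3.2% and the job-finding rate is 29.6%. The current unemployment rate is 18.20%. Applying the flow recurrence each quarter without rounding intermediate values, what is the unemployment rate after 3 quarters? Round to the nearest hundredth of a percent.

With a fixed labor force, u_{t+1} = u_t + s·(1−u_t) − f·u_t = u_t·(1−s−f) + s.
Here 1−s−f = 0.672 and s = 0.032.
u_1 = 0.182000 × 0.672 + 0.032 = 0.154304.
u_2 = 0.154304 × 0.672 + 0.032 = 0.135692.
u_3 = 0.135692 × 0.672 + 0.032 = 0.123185.

Unemployment rate after three quarters ≈ 12.32%.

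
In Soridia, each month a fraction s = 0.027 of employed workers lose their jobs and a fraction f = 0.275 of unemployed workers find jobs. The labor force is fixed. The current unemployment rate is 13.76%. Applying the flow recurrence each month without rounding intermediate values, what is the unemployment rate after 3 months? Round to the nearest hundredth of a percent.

With a fixed labor force, u_{t+1} = u_t + s·(1−u_t) − f·u_t = u_t·(1−s−f) + s.
Here 1−s−f = 0.698 and s = 0.027.
u_1 = 0.137600 × 0.698 + 0.027 = 0.123045.
u_2 = 0.123045 × 0.698 + 0.027 = 0.112885.
u_3 = 0.112885 × 0.698 + 0.027 = 0.105794.

Unemployment rate after three months ≈ 10.58%.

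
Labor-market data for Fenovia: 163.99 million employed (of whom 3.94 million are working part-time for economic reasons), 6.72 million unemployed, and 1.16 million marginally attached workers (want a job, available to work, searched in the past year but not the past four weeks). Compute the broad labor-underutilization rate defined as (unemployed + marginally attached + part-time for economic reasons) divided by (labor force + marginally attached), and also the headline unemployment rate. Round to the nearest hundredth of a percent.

Labor force = 163.99 + 6.72 = 170.71 million.
Numerator = 6.72 + 1.16 + 3.94 = 11.82 million.
Denominator = 170.71 + 1.16 = 171.87 million.
Broad rate = 11.82 / 171.87 = 6.88%.
Headline unemployment rate = 6.72 / 170.71 = 3.94%.

Broad underutilization rate ≈ 6.88%; headline unemployment rate ≈ 3.94%.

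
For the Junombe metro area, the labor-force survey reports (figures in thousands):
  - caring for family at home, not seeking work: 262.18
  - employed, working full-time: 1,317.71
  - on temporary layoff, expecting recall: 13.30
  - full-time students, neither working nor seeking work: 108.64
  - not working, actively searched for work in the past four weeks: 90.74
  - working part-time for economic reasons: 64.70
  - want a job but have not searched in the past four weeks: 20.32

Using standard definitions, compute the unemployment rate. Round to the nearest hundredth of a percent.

Unemployment rate ≈ 7.00%.

Employed = 1,317.71 + 64.70 = 1,382.41 thousand (anyone who worked, including part-time for economic reasons, counts as employed).
Unemployed = 13.30 + 90.74 = 104.04 thousand (jobless and actively searching, or on temporary layoff).
Labor force = 1,382.41 + 104.04 = 1,486.45 thousand.
Unemployment rate = 104.04 / 1,486.45 = 7.00%.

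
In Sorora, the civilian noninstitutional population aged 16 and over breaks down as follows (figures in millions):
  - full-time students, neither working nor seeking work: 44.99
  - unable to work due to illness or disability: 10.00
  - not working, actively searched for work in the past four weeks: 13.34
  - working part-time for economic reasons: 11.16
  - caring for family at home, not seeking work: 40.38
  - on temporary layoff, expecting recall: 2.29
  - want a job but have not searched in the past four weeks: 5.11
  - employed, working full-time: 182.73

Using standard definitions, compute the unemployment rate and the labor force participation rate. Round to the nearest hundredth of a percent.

Unemployment rate ≈ 7.46%; labor force participation rate ≈ 67.59%.

Employed = 11.16 + 182.73 = 193.89 million (anyone who worked, including part-time for economic reasons, counts as employed).
Unemployed = 13.34 + 2.29 = 15.63 million (jobless and actively searching, or on temporary layoff).
Labor force = 193.89 + 15.63 = 209.52 million.
Not in labor force = 44.99 + 10.00 + 40.38 + 5.11 = 100.48 million (those not working and not actively searching are outside the labor force — including those who want a job but have given up searching).
Civilian working-age population = 209.52 + 100.48 = 310.00 million.
Unemployment rate = 15.63 / 209.52 = 7.46%.
Labor force participation rate = 209.52 / 310.00 = 67.59%.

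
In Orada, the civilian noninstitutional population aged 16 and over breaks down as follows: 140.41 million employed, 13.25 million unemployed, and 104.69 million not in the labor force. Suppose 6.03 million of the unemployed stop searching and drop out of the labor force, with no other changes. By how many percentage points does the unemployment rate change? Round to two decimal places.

Initially, labor force = 140.41 + 13.25 = 153.66 million, so u = 13.25/153.66 = 8.62%.
After the change, unemployed and labor force both fall by 6.03 → E = 140.41, U = 7.22, labor force = 147.63 million.
New unemployment rate = 7.22 / 147.63 = 4.89%.
Change = 4.89% − 8.62% = −3.73 percentage points.

The unemployment rate changes by −3.73 percentage points.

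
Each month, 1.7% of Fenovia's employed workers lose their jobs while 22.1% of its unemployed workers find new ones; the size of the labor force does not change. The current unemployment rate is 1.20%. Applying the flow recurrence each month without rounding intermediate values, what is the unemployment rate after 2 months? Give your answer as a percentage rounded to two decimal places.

With a fixed labor force, u_{t+1} = u_t + s·(1−u_t) − f·u_t = u_t·(1−s−f) + s.
Here 1−s−f = 0.762 and s = 0.017.
u_1 = 0.012000 × 0.762 + 0.017 = 0.026144.
u_2 = 0.026144 × 0.762 + 0.017 = 0.036922.

Unemployment rate after two months ≈ 3.69%.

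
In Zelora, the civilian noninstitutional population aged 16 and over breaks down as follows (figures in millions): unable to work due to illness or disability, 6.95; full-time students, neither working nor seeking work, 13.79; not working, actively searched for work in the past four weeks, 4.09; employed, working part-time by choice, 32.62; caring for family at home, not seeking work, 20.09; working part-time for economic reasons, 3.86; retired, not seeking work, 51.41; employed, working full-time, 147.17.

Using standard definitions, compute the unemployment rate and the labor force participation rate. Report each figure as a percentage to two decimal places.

Employed = 32.62 + 3.86 + 147.17 = 183.65 million (anyone who worked, including part-time for economic reasons, counts as employed).
Unemployed = 4.09 million.
Labor force = 183.65 + 4.09 = 187.74 million.
Not in labor force = 6.95 + 13.79 + 20.09 + 51.41 = 92.24 million (those not working and not actively searching are outside the labor force).
Civilian working-age population = 187.74 + 92.24 = 279.98 million.
Unemployment rate = 4.09 / 187.74 = 2.18%.
Labor force participation rate = 187.74 / 279.98 = 67.05%.

Unemployment rate ≈ 2.18%; labor force participation rate ≈ 67.05%.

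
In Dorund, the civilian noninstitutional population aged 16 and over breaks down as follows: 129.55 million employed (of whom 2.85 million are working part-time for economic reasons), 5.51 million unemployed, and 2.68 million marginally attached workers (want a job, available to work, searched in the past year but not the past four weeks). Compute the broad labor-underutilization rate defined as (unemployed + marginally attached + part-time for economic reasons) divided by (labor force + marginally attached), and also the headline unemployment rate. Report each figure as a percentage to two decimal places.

Labor force = 129.55 + 5.51 = 135.06 million.
Numerator = 5.51 + 2.68 + 2.85 = 11.04 million.
Denominator = 135.06 + 2.68 = 137.74 million.
Broad rate = 11.04 / 137.74 = 8.02%.
Headline unemployment rate = 5.51 / 135.06 = 4.08%.

Broad underutilization rate ≈ 8.02%; headline unemployment rate ≈ 4.08%.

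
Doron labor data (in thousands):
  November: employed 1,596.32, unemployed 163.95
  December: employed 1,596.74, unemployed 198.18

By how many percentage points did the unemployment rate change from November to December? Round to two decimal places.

The unemployment rate changed by +1.73 percentage points.

November: labor force = 1,596.32 + 163.95 = 1,760.27; u = 163.95/1,760.27 = 9.31%.
December: labor force = 1,596.74 + 198.18 = 1,794.92; u = 198.18/1,794.92 = 11.04%.
Change = 11.04% − 9.31% = +1.73 pp.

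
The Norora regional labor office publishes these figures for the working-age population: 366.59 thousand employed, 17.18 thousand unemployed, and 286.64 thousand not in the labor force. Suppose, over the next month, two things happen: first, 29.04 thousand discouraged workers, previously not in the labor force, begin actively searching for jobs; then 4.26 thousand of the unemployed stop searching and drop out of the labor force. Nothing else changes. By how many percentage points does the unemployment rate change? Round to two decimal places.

The unemployment rate changes by +5.79 percentage points.

Initially, labor force = 366.59 + 17.18 = 383.77 thousand, so u = 17.18/383.77 = 4.48%.
After the first change, unemployed and labor force both rise by 29.04 → E = 366.59, U = 46.22, labor force = 412.81 thousand.
After the second change, unemployed and labor force both fall by 4.26 → E = 366.59, U = 41.96, labor force = 408.55 thousand.
New unemployment rate = 41.96 / 408.55 = 10.27%.
Change = 10.27% − 4.48% = +5.79 percentage points.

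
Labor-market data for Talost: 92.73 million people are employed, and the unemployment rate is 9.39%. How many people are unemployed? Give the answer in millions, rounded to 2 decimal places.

Let U be the number unemployed. The labor force is E + U, and U/(E+U) = 0.0939.
So U = 0.0939 × 92.73 / (1 − 0.0939) = 8.7073 / 0.9061 ≈ 9.61 million.

About 9.61 million are unemployed.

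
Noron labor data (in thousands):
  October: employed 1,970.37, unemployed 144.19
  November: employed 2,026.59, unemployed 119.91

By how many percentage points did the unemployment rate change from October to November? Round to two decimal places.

The unemployment rate changed by −1.23 percentage points.

October: labor force = 1,970.37 + 144.19 = 2,114.56; u = 144.19/2,114.56 = 6.82%.
November: labor force = 2,026.59 + 119.91 = 2,146.50; u = 119.91/2,146.50 = 5.59%.
Change = 5.59% − 6.82% = −1.23 pp.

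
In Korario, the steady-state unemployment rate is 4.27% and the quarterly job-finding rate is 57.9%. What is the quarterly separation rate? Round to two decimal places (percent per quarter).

Separation rate ≈ 2.58% per quarter.

From u* = s/(s+f): s = u·f/(1−u).
s = 0.0427 × 57.9 / (1 − 0.0427) = 2.4723 / 0.9573 ≈ 2.58% per quarter.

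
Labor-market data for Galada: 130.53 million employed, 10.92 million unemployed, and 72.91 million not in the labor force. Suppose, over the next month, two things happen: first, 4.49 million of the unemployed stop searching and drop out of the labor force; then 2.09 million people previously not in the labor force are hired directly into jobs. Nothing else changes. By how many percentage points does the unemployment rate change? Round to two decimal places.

Initially, labor force = 130.53 + 10.92 = 141.45 million, so u = 10.92/141.45 = 7.72%.
After the first change, unemployed and labor force both fall by 4.49 → E = 130.53, U = 6.43, labor force = 136.96 million.
After the second change, employed and labor force both rise by 2.09; unemployed unchanged → E = 132.62, U = 6.43, labor force = 139.05 million.
New unemployment rate = 6.43 / 139.05 = 4.62%.
Change = 4.62% − 7.72% = −3.10 percentage points.

The unemployment rate changes by −3.10 percentage points.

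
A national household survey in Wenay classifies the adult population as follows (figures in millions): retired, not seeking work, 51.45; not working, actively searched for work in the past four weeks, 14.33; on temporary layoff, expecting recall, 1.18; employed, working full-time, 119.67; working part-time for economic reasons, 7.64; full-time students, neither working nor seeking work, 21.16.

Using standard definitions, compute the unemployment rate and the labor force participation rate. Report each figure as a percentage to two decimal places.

Unemployment rate ≈ 10.86%; labor force participation rate ≈ 66.30%.

Employed = 119.67 + 7.64 = 127.31 million (anyone who worked, including part-time for economic reasons, counts as employed).
Unemployed = 14.33 + 1.18 = 15.51 million (jobless and actively searching, or on temporary layoff).
Labor force = 127.31 + 15.51 = 142.82 million.
Not in labor force = 51.45 + 21.16 = 72.61 million (those not working and not actively searching are outside the labor force).
Civilian working-age population = 142.82 + 72.61 = 215.43 million.
Unemployment rate = 15.51 / 142.82 = 10.86%.
Labor force participation rate = 142.82 / 215.43 = 66.30%.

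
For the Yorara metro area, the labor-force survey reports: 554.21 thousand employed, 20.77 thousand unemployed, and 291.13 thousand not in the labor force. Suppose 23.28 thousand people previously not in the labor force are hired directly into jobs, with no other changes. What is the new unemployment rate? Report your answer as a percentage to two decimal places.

New unemployment rate ≈ 3.47%.

Initially, labor force = 554.21 + 20.77 = 574.98 thousand, so u = 20.77/574.98 = 3.61%.
After the change, employed and labor force both rise by 23.28; unemployed unchanged → E = 577.49, U = 20.77, labor force = 598.26 thousand.
New unemployment rate = 20.77 / 598.26 = 3.47%.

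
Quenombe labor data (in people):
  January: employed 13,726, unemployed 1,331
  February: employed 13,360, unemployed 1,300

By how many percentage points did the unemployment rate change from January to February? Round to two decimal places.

January: labor force = 13,726 + 1,331 = 15,057; u = 1,331/15,057 = 8.84%.
February: labor force = 13,360 + 1,300 = 14,660; u = 1,300/14,660 = 8.87%.
Change = 8.87% − 8.84% = +0.03 pp.

The unemployment rate changed by +0.03 percentage points.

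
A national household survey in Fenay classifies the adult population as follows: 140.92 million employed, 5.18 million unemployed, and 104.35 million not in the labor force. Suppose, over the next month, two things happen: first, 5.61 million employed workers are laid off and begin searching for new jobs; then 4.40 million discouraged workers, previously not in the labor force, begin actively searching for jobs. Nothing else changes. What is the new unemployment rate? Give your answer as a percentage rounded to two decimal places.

New unemployment rate ≈ 10.09%.

Initially, labor force = 140.92 + 5.18 = 146.10 million, so u = 5.18/146.10 = 3.55%.
After the first change, employed falls and unemployed rises by 5.61; labor force unchanged → E = 135.31, U = 10.79, labor force = 146.10 million.
After the second change, unemployed and labor force both rise by 4.40 → E = 135.31, U = 15.19, labor force = 150.50 million.
New unemployment rate = 15.19 / 150.50 = 10.09%.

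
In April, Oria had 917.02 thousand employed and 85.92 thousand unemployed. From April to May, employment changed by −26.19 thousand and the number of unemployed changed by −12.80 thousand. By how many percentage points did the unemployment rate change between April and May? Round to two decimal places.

April: labor force = 917.02 + 85.92 = 1,002.94; u = 85.92/1,002.94 = 8.57%.
May: labor force = 890.83 + 73.12 = 963.95; u = 73.12/963.95 = 7.59%.
Change = 7.59% − 8.57% = −0.98 pp.

The unemployment rate changed by −0.98 percentage points.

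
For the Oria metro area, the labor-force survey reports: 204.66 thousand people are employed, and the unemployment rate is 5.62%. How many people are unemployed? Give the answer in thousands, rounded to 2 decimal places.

Let U be the number unemployed. The labor force is E + U, and U/(E+U) = 0.0562.
So U = 0.0562 × 204.66 / (1 − 0.0562) = 11.5019 / 0.9438 ≈ 12.19 thousand.

About 12.19 thousand are unemployed.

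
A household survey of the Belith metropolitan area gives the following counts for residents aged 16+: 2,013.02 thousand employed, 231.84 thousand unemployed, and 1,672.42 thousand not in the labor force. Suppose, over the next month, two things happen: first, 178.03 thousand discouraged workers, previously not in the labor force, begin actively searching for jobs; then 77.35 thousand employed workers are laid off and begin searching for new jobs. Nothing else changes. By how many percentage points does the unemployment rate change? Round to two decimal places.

Initially, labor force = 2,013.02 + 231.84 = 2,244.86 thousand, so u = 231.84/2,244.86 = 10.33%.
After the first change, unemployed and labor force both rise by 178.03 → E = 2,013.02, U = 409.87, labor force = 2,422.89 thousand.
After the second change, employed falls and unemployed rises by 77.35; labor force unchanged → E = 1,935.67, U = 487.22, labor force = 2,422.89 thousand.
New unemployment rate = 487.22 / 2,422.89 = 20.11%.
Change = 20.11% − 10.33% = +9.78 percentage points.

The unemployment rate changes by +9.78 percentage points.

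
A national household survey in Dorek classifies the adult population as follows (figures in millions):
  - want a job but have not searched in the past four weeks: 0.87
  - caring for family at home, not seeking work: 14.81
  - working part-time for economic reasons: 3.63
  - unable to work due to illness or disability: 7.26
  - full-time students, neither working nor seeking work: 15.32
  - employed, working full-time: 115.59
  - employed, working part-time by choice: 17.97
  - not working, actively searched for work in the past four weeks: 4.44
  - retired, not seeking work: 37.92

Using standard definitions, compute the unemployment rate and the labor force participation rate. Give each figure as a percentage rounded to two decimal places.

Employed = 3.63 + 115.59 + 17.97 = 137.19 million (anyone who worked, including part-time for economic reasons, counts as employed).
Unemployed = 4.44 million.
Labor force = 137.19 + 4.44 = 141.63 million.
Not in labor force = 0.87 + 14.81 + 7.26 + 15.32 + 37.92 = 76.18 million (those not working and not actively searching are outside the labor force — including those who want a job but have given up searching).
Civilian working-age population = 141.63 + 76.18 = 217.81 million.
Unemployment rate = 4.44 / 141.63 = 3.13%.
Labor force participation rate = 141.63 / 217.81 = 65.02%.

Unemployment rate ≈ 3.13%; labor force participation rate ≈ 65.02%.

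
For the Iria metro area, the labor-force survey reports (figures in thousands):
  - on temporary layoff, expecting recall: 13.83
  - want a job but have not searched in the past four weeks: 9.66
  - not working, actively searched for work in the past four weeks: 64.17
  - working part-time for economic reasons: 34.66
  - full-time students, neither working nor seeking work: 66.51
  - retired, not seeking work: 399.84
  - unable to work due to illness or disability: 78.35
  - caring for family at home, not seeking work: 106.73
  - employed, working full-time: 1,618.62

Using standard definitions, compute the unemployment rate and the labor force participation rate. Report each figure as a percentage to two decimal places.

Unemployment rate ≈ 4.51%; labor force participation rate ≈ 72.37%.

Employed = 34.66 + 1,618.62 = 1,653.28 thousand (anyone who worked, including part-time for economic reasons, counts as employed).
Unemployed = 13.83 + 64.17 = 78.00 thousand (jobless and actively searching, or on temporary layoff).
Labor force = 1,653.28 + 78.00 = 1,731.28 thousand.
Not in labor force = 9.66 + 66.51 + 399.84 + 78.35 + 106.73 = 661.09 thousand (those not working and not actively searching are outside the labor force — including those who want a job but have given up searching).
Civilian working-age population = 1,731.28 + 661.09 = 2,392.37 thousand.
Unemployment rate = 78.00 / 1,731.28 = 4.51%.
Labor force participation rate = 1,731.28 / 2,392.37 = 72.37%.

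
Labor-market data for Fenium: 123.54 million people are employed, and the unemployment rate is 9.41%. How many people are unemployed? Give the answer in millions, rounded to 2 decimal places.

Let U be the number unemployed. The labor force is E + U, and U/(E+U) = 0.0941.
So U = 0.0941 × 123.54 / (1 − 0.0941) = 11.6251 / 0.9059 ≈ 12.83 million.

About 12.83 million are unemployed.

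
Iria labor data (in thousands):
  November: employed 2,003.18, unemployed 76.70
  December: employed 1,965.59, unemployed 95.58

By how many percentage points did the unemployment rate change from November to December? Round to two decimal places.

November: labor force = 2,003.18 + 76.70 = 2,079.88; u = 76.70/2,079.88 = 3.69%.
December: labor force = 1,965.59 + 95.58 = 2,061.17; u = 95.58/2,061.17 = 4.64%.
Change = 4.64% − 3.69% = +0.95 pp.

The unemployment rate changed by +0.95 percentage points.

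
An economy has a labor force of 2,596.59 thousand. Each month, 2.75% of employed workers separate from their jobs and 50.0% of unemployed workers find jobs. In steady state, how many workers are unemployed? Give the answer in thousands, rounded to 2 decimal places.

About 135.37 thousand are unemployed in steady state.

Steady-state unemployment rate u* = s/(s+f) = 2.75/(2.75+50.0) = 0.052133.
Unemployed = u* × labor force = 0.052133 × 2,596.59 ≈ 135.37 thousand.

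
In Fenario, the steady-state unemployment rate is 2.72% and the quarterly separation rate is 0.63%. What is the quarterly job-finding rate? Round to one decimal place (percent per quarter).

Job-finding rate ≈ 22.5% per quarter.

From u* = s/(s+f): f = s·(1−u)/u.
f = 0.63 × (1 − 0.0272) / 0.0272 = 0.6129 / 0.0272 ≈ 22.5% per quarter.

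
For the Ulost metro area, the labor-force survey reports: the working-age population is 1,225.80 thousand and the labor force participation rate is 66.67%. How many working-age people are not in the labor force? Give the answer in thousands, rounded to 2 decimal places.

About 408.56 thousand are not in the labor force.

Share not in the labor force = 1 − 0.6667 = 0.3333.
Not in labor force = 0.3333 × 1,225.80 ≈ 408.56 thousand.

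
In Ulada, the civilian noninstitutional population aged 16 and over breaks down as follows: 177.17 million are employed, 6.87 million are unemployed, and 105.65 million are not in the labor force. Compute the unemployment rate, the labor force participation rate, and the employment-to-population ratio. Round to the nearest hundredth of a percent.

Labor force = employed + unemployed = 177.17 + 6.87 = 184.04 million.
Working-age population = 184.04 + 105.65 = 289.69 million.
Unemployment rate = 6.87 / 184.04 = 3.73%.
Labor force participation rate = 184.04 / 289.69 = 63.53%.
Employment-population ratio = 177.17 / 289.69 = 61.16%.

Unemployment rate ≈ 3.73%; labor force participation rate ≈ 63.53%; employment-population ratio ≈ 61.16%.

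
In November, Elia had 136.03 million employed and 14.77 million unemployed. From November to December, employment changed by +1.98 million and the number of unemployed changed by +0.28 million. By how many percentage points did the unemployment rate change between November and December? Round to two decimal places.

The unemployment rate changed by +0.04 percentage points.

November: labor force = 136.03 + 14.77 = 150.80; u = 14.77/150.80 = 9.79%.
December: labor force = 138.01 + 15.05 = 153.06; u = 15.05/153.06 = 9.83%.
Change = 9.83% − 9.79% = +0.04 pp.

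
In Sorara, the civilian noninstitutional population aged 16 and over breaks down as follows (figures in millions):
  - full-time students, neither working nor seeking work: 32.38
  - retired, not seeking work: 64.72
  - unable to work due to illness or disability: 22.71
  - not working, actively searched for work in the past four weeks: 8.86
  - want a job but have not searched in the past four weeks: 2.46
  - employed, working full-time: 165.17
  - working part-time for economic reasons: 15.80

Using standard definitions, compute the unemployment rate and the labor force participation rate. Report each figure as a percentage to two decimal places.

Employed = 165.17 + 15.80 = 180.97 million (anyone who worked, including part-time for economic reasons, counts as employed).
Unemployed = 8.86 million.
Labor force = 180.97 + 8.86 = 189.83 million.
Not in labor force = 32.38 + 64.72 + 22.71 + 2.46 = 122.27 million (those not working and not actively searching are outside the labor force — including those who want a job but have given up searching).
Civilian working-age population = 189.83 + 122.27 = 312.10 million.
Unemployment rate = 8.86 / 189.83 = 4.67%.
Labor force participation rate = 189.83 / 312.10 = 60.82%.

Unemployment rate ≈ 4.67%; labor force participation rate ≈ 60.82%.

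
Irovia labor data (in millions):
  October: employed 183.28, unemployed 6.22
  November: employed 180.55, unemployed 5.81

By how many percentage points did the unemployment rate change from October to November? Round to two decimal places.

October: labor force = 183.28 + 6.22 = 189.50; u = 6.22/189.50 = 3.28%.
November: labor force = 180.55 + 5.81 = 186.36; u = 5.81/186.36 = 3.12%.
Change = 3.12% − 3.28% = −0.16 pp.

The unemployment rate changed by −0.16 percentage points.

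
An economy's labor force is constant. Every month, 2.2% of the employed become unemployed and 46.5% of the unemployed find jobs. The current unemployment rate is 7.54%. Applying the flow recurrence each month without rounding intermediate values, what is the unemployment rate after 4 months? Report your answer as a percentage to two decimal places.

Unemployment rate after four months ≈ 4.73%.

With a fixed labor force, u_{t+1} = u_t + s·(1−u_t) − f·u_t = u_t·(1−s−f) + s.
Here 1−s−f = 0.513 and s = 0.022.
u_1 = 0.075400 × 0.513 + 0.022 = 0.060680.
u_2 = 0.060680 × 0.513 + 0.022 = 0.053129.
u_3 = 0.053129 × 0.513 + 0.022 = 0.049255.
u_4 = 0.049255 × 0.513 + 0.022 = 0.047268.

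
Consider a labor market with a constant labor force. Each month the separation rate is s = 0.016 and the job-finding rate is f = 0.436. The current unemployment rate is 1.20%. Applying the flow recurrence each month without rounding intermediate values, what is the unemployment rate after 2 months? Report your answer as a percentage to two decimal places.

With a fixed labor force, u_{t+1} = u_t + s·(1−u_t) − f·u_t = u_t·(1−s−f) + s.
Here 1−s−f = 0.548 and s = 0.016.
u_1 = 0.012000 × 0.548 + 0.016 = 0.022576.
u_2 = 0.022576 × 0.548 + 0.016 = 0.028372.

Unemployment rate after two months ≈ 2.84%.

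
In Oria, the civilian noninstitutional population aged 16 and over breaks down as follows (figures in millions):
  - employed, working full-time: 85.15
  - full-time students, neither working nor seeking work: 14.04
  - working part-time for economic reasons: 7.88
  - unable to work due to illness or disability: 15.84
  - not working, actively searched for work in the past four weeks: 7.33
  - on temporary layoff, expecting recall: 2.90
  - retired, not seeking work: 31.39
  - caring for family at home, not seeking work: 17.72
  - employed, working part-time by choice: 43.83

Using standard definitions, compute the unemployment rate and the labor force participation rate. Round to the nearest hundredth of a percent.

Employed = 85.15 + 7.88 + 43.83 = 136.86 million (anyone who worked, including part-time for economic reasons, counts as employed).
Unemployed = 7.33 + 2.90 = 10.23 million (jobless and actively searching, or on temporary layoff).
Labor force = 136.86 + 10.23 = 147.09 million.
Not in labor force = 14.04 + 15.84 + 31.39 + 17.72 = 78.99 million (those not working and not actively searching are outside the labor force).
Civilian working-age population = 147.09 + 78.99 = 226.08 million.
Unemployment rate = 10.23 / 147.09 = 6.95%.
Labor force participation rate = 147.09 / 226.08 = 65.06%.

Unemployment rate ≈ 6.95%; labor force participation rate ≈ 65.06%.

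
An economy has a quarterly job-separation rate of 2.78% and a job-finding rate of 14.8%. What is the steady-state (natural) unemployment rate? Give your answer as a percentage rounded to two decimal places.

Steady-state unemployment rate ≈ 15.81%.

At steady state the flows balance: s·E = f·U, so U/(E+U) = s/(s+f).
u* = 2.78 / (2.78 + 14.8) = 2.78 / 17.58 = 15.81%.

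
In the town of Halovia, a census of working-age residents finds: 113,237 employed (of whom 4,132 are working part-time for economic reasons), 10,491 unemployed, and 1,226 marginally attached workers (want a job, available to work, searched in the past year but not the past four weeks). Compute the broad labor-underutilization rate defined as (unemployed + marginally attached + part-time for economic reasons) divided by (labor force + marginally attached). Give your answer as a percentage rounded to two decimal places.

Labor force = 113,237 + 10,491 = 123,728.
Numerator = 10,491 + 1,226 + 4,132 = 15,849.
Denominator = 123,728 + 1,226 = 124,954.
Broad rate = 15,849 / 124,954 = 12.68%.

Broad underutilization rate ≈ 12.68%.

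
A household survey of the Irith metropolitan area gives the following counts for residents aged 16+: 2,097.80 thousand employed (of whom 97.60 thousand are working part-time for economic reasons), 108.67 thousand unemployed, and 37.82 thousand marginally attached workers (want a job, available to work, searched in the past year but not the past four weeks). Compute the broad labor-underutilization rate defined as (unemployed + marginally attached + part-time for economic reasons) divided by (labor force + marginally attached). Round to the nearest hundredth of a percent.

Broad underutilization rate ≈ 10.88%.

Labor force = 2,097.80 + 108.67 = 2,206.47 thousand.
Numerator = 108.67 + 37.82 + 97.60 = 244.09 thousand.
Denominator = 2,206.47 + 37.82 = 2,244.29 thousand.
Broad rate = 244.09 / 2,244.29 = 10.88%.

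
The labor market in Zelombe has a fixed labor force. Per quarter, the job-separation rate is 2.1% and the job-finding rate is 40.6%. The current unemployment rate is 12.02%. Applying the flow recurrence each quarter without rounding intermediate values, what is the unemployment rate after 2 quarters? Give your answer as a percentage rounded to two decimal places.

Unemployment rate after two quarters ≈ 7.25%.

With a fixed labor force, u_{t+1} = u_t + s·(1−u_t) − f·u_t = u_t·(1−s−f) + s.
Here 1−s−f = 0.573 and s = 0.021.
u_1 = 0.120200 × 0.573 + 0.021 = 0.089875.
u_2 = 0.089875 × 0.573 + 0.021 = 0.072498.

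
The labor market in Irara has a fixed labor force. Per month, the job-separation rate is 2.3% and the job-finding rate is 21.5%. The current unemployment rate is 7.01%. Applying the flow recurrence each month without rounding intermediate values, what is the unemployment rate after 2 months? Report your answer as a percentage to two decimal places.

Unemployment rate after two months ≈ 8.12%.

With a fixed labor force, u_{t+1} = u_t + s·(1−u_t) − f·u_t = u_t·(1−s−f) + s.
Here 1−s−f = 0.762 and s = 0.023.
u_1 = 0.070100 × 0.762 + 0.023 = 0.076416.
u_2 = 0.076416 × 0.762 + 0.023 = 0.081229.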